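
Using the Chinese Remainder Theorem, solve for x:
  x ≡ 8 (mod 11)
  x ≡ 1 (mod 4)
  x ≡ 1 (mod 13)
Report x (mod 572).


Moduli 11, 4, 13 are pairwise coprime; by CRT there is a unique solution modulo M = 11 · 4 · 13 = 572.
Solve pairwise, accumulating the modulus:
  Start with x ≡ 8 (mod 11).
  Combine with x ≡ 1 (mod 4): since gcd(11, 4) = 1, we get a unique residue mod 44.
    Write x = 8 + 11·t and substitute into x ≡ 1 (mod 4): 11·t ≡ 1 − 8 = -7 (mod 4).
    Reduce coefficients mod 4: 3·t ≡ 1 (mod 4).
    The inverse of 3 mod 4 is 3 (since 3·3 = 9 = 2·4 + 1), so t ≡ 3·1 = 3 ≡ 3 (mod 4).
    Then x = 8 + 11·3 = 41, valid modulo lcm(11, 4) = 44: x ≡ 41 (mod 44).
  Combine with x ≡ 1 (mod 13): since gcd(44, 13) = 1, we get a unique residue mod 572.
    Write x = 41 + 44·t and substitute into x ≡ 1 (mod 13): 44·t ≡ 1 − 41 = -40 (mod 13).
    Reduce coefficients mod 13: 5·t ≡ 12 (mod 13).
    The inverse of 5 mod 13 is 8 (since 5·8 = 40 = 3·13 + 1), so t ≡ 8·12 = 96 ≡ 5 (mod 13).
    Then x = 41 + 44·5 = 261, valid modulo lcm(44, 13) = 572: x ≡ 261 (mod 572).
Verify: 261 mod 11 = 8 ✓, 261 mod 4 = 1 ✓, 261 mod 13 = 1 ✓.

x ≡ 261 (mod 572).


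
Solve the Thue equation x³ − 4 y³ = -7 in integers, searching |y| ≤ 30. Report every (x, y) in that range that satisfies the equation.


The equation is x³ - 4y³ = -7. For fixed y, x³ = 4·y³ − 7, so a solution requires the RHS to be a perfect cube.
Strategy: iterate y from -30 to 30, compute RHS = 4·y³ − 7, and check whether it is a (positive or negative) perfect cube.
Check small values of y:
  y = 0: RHS = -7 is not a perfect cube.
  y = 1: RHS = -3 is not a perfect cube.
  y = -1: RHS = -11 is not a perfect cube.
  y = 2: RHS = 25 is not a perfect cube.
  y = -2: RHS = -39 is not a perfect cube.
  y = 3: RHS = 101 is not a perfect cube.
  y = -3: RHS = -115 is not a perfect cube.
Continuing the search up to |y| = 30 finds no solutions either.
No (x, y) in the scanned range satisfies the equation.

No integer solutions with |y| ≤ 30.


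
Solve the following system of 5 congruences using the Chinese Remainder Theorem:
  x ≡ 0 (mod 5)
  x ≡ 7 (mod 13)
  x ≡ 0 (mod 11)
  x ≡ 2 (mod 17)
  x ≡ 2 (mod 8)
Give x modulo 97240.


Product of moduli M = 5 · 13 · 11 · 17 · 8 = 97240.
Merge one congruence at a time:
  Start: x ≡ 0 (mod 5).
  Combine with x ≡ 7 (mod 13); new modulus lcm = 65.
    Write x = 0 + 5·t and substitute into x ≡ 7 (mod 13): 5·t ≡ 7 − 0 = 7 (mod 13).
    The inverse of 5 mod 13 is 8 (since 5·8 = 40 = 3·13 + 1), so t ≡ 8·7 = 56 ≡ 4 (mod 13).
    Then x = 0 + 5·4 = 20, valid modulo lcm(5, 13) = 65: x ≡ 20 (mod 65).
  Combine with x ≡ 0 (mod 11); new modulus lcm = 715.
    Write x = 20 + 65·t and substitute into x ≡ 0 (mod 11): 65·t ≡ 0 − 20 = -20 (mod 11).
    Reduce coefficients mod 11: 10·t ≡ 2 (mod 11).
    The inverse of 10 mod 11 is 10 (since 10·10 = 100 = 9·11 + 1), so t ≡ 10·2 = 20 ≡ 9 (mod 11).
    Then x = 20 + 65·9 = 605, valid modulo lcm(65, 11) = 715: x ≡ 605 (mod 715).
  Combine with x ≡ 2 (mod 17); new modulus lcm = 12155.
    Write x = 605 + 715·t and substitute into x ≡ 2 (mod 17): 715·t ≡ 2 − 605 = -603 (mod 17).
    Reduce coefficients mod 17: 1·t ≡ 9 (mod 17).
    So t ≡ 9 (mod 17).
    Then x = 605 + 715·9 = 7040, valid modulo lcm(715, 17) = 12155: x ≡ 7040 (mod 12155).
  Combine with x ≡ 2 (mod 8); new modulus lcm = 97240.
    Write x = 7040 + 12155·t and substitute into x ≡ 2 (mod 8): 12155·t ≡ 2 − 7040 = -7038 (mod 8).
    Reduce coefficients mod 8: 3·t ≡ 2 (mod 8).
    The inverse of 3 mod 8 is 3 (since 3·3 = 9 = 1·8 + 1), so t ≡ 3·2 = 6 ≡ 6 (mod 8).
    Then x = 7040 + 12155·6 = 79970, valid modulo lcm(12155, 8) = 97240: x ≡ 79970 (mod 97240).
Verify against each original: 79970 mod 5 = 0, 79970 mod 13 = 7, 79970 mod 11 = 0, 79970 mod 17 = 2, 79970 mod 8 = 2.

x ≡ 79970 (mod 97240).


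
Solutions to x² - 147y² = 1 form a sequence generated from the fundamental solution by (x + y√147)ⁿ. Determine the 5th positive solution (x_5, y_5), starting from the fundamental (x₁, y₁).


Step 1: Find the fundamental solution (x₁, y₁) of x² - 147y² = 1.
  Expand √147 as a continued fraction. a₀ = ⌊√147⌋ = 12; iterate m_{k+1} = d_k·a_k − m_k, d_{k+1} = (147 − m_{k+1}²)/d_k, a_{k+1} = ⌊(a₀ + m_{k+1})/d_{k+1}⌋ (starting m₀ = 0, d₀ = 1), with convergents p_k = a_k·p_{k-1} + p_{k-2}, q_k = a_k·q_{k-1} + q_{k-2} (p₋₁ = 1, q₋₁ = 0):
  k = 0: a₀ = 12; p₀/q₀ = 12/1; p₀² − 147·q₀² = 144 − 147 = -3.
  k = 1: m = 12, d = 3, a = ⌊(12 + 12)/3⌋ = 8; p/q = (8·12 + 1)/(8·1 + 0) = 97/8; p² − 147·q² = 9409 − 9408 = 1.
  The first convergent with p² − 147·q² = 1 gives the fundamental solution (x₁, y₁) = (97, 8).
Step 2: Apply the recurrence (x_{n+1}, y_{n+1}) = (x₁x_n + 147y₁y_n, x₁y_n + y₁x_n) repeatedly.
  From (x_1, y_1) = (97, 8): x_2 = 97·97 + 147·8·8 = 18817; y_2 = 97·8 + 8·97 = 1552.
  From (x_2, y_2) = (18817, 1552): x_3 = 97·18817 + 147·8·1552 = 3650401; y_3 = 97·1552 + 8·18817 = 301080.
  From (x_3, y_3) = (3650401, 301080): x_4 = 97·3650401 + 147·8·301080 = 708158977; y_4 = 97·301080 + 8·3650401 = 58407968.
  From (x_4, y_4) = (708158977, 58407968): x_5 = 97·708158977 + 147·8·58407968 = 137379191137; y_5 = 97·58407968 + 8·708158977 = 11330844712.
Step 3: Verify x_5² - 147·y_5² = 18873042157456379352769 - 18873042157456379352768 = 1 (should be 1). ✓

(x_1, y_1) = (97, 8); (x_5, y_5) = (137379191137, 11330844712).


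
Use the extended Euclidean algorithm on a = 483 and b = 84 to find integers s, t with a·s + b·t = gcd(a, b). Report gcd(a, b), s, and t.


Euclidean algorithm on (483, 84) — divide until remainder is 0:
  483 = 5 · 84 + 63
  84 = 1 · 63 + 21
  63 = 3 · 21 + 0
gcd(483, 84) = 21.
Track Bezout coefficients alongside the remainders: start with r₀ = 483 = a·1 + b·0 (s = 1, t = 0) and r₁ = 84 = a·0 + b·1 (s = 0, t = 1); each new remainder r_{k+1} = r_{k-1} − q_k·r_k inherits s_{k+1} = s_{k-1} − q_k·s_k, t_{k+1} = t_{k-1} − q_k·t_k, so r_k = a·s_k + b·t_k at every step:
  q = 5: r = 63, s = 1 − 5·0 = 1, t = 0 − 5·1 = -5  (check: 483·1 + 84·(-5) = 63)
  q = 1: r = 21, s = 0 − 1·1 = -1, t = 1 − 1·(-5) = 6  (check: 483·(-1) + 84·6 = 21)
The row with r = 21 (the gcd) gives the Bezout coefficients s = -1, t = 6.
Result: 483 · (-1) + 84 · (6) = 21.

gcd(483, 84) = 21; s = -1, t = 6 (check: 483·(-1) + 84·6 = 21).


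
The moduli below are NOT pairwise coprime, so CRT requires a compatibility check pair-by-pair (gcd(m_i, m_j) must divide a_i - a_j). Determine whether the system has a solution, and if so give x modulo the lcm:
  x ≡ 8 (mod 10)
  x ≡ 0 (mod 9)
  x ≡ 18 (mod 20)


Moduli 10, 9, 20 are not pairwise coprime, so CRT works modulo lcm(m_i) when all pairwise compatibility conditions hold.
Pairwise compatibility: gcd(m_i, m_j) must divide a_i - a_j for every pair.
Merge one congruence at a time:
  Start: x ≡ 8 (mod 10).
  Combine with x ≡ 0 (mod 9): gcd(10, 9) = 1; 0 - 8 = -8, which IS divisible by 1, so compatible.
    Write x = 8 + 10·t and substitute into x ≡ 0 (mod 9): 10·t ≡ 0 − 8 = -8 (mod 9).
    Reduce coefficients mod 9: 1·t ≡ 1 (mod 9).
    So t ≡ 1 (mod 9).
    Then x = 8 + 10·1 = 18, valid modulo lcm(10, 9) = 90: x ≡ 18 (mod 90).
  Combine with x ≡ 18 (mod 20): gcd(90, 20) = 10; 18 - 18 = 0, which IS divisible by 10, so compatible.
    Write x = 18 + 90·t and substitute into x ≡ 18 (mod 20): 90·t ≡ 18 − 18 = 0 (mod 20).
    Divide the congruence (and modulus) by g = 10: 9·t ≡ 0 (mod 2).
    Reduce coefficients mod 2: 1·t ≡ 0 (mod 2).
    So t ≡ 0 (mod 2).
    Then x = 18 + 90·0 = 18, valid modulo lcm(90, 20) = 180: x ≡ 18 (mod 180).
Verify: 18 mod 10 = 8, 18 mod 9 = 0, 18 mod 20 = 18.

x ≡ 18 (mod 180).


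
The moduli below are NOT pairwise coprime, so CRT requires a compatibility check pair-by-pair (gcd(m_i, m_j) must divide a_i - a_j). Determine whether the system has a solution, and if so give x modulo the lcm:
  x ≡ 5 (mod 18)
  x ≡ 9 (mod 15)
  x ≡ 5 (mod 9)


Moduli 18, 15, 9 are not pairwise coprime, so CRT works modulo lcm(m_i) when all pairwise compatibility conditions hold.
Pairwise compatibility: gcd(m_i, m_j) must divide a_i - a_j for every pair.
Merge one congruence at a time:
  Start: x ≡ 5 (mod 18).
  Combine with x ≡ 9 (mod 15): gcd(18, 15) = 3, and 9 - 5 = 4 is NOT divisible by 3.
    ⇒ system is inconsistent (no integer solution).

No solution (the system is inconsistent).


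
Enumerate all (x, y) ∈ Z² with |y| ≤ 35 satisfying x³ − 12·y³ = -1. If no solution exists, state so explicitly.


The equation is x³ - 12y³ = -1. For fixed y, x³ = 12·y³ − 1, so a solution requires the RHS to be a perfect cube.
Strategy: iterate y from -35 to 35, compute RHS = 12·y³ − 1, and check whether it is a (positive or negative) perfect cube.
Check small values of y:
  y = 0: RHS = -1 = (-1)³ ⇒ x = -1 works.
  y = 1: RHS = 11 is not a perfect cube.
  y = -1: RHS = -13 is not a perfect cube.
  y = 2: RHS = 95 is not a perfect cube.
  y = -2: RHS = -97 is not a perfect cube.
  y = 3: RHS = 323 is not a perfect cube.
  y = -3: RHS = -325 is not a perfect cube.
Continuing the search up to |y| = 35 finds no further solutions beyond those listed.
Collected solutions: (-1, 0).

Solutions (with |y| ≤ 35): (-1, 0).


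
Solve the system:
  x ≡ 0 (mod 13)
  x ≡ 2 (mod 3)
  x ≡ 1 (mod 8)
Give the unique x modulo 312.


Moduli 13, 3, 8 are pairwise coprime; by CRT there is a unique solution modulo M = 13 · 3 · 8 = 312.
Solve pairwise, accumulating the modulus:
  Start with x ≡ 0 (mod 13).
  Combine with x ≡ 2 (mod 3): since gcd(13, 3) = 1, we get a unique residue mod 39.
    Write x = 0 + 13·t and substitute into x ≡ 2 (mod 3): 13·t ≡ 2 − 0 = 2 (mod 3).
    Reduce coefficients mod 3: 1·t ≡ 2 (mod 3).
    So t ≡ 2 (mod 3).
    Then x = 0 + 13·2 = 26, valid modulo lcm(13, 3) = 39: x ≡ 26 (mod 39).
  Combine with x ≡ 1 (mod 8): since gcd(39, 8) = 1, we get a unique residue mod 312.
    Write x = 26 + 39·t and substitute into x ≡ 1 (mod 8): 39·t ≡ 1 − 26 = -25 (mod 8).
    Reduce coefficients mod 8: 7·t ≡ 7 (mod 8).
    The inverse of 7 mod 8 is 7 (since 7·7 = 49 = 6·8 + 1), so t ≡ 7·7 = 49 ≡ 1 (mod 8).
    Then x = 26 + 39·1 = 65, valid modulo lcm(39, 8) = 312: x ≡ 65 (mod 312).
Verify: 65 mod 13 = 0 ✓, 65 mod 3 = 2 ✓, 65 mod 8 = 1 ✓.

x ≡ 65 (mod 312).


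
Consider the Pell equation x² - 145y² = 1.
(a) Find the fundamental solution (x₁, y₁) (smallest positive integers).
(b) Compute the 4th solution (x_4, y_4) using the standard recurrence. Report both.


Step 1: Find the fundamental solution (x₁, y₁) of x² - 145y² = 1.
  Expand √145 as a continued fraction. a₀ = ⌊√145⌋ = 12; iterate m_{k+1} = d_k·a_k − m_k, d_{k+1} = (145 − m_{k+1}²)/d_k, a_{k+1} = ⌊(a₀ + m_{k+1})/d_{k+1}⌋ (starting m₀ = 0, d₀ = 1), with convergents p_k = a_k·p_{k-1} + p_{k-2}, q_k = a_k·q_{k-1} + q_{k-2} (p₋₁ = 1, q₋₁ = 0):
  k = 0: a₀ = 12; p₀/q₀ = 12/1; p₀² − 145·q₀² = 144 − 145 = -1.
  k = 1: m = 12, d = 1, a = ⌊(12 + 12)/1⌋ = 24; p/q = (24·12 + 1)/(24·1 + 0) = 289/24; p² − 145·q² = 83521 − 83520 = 1.
  The first convergent with p² − 145·q² = 1 gives the fundamental solution (x₁, y₁) = (289, 24).
Step 2: Apply the recurrence (x_{n+1}, y_{n+1}) = (x₁x_n + 145y₁y_n, x₁y_n + y₁x_n) repeatedly.
  From (x_1, y_1) = (289, 24): x_2 = 289·289 + 145·24·24 = 167041; y_2 = 289·24 + 24·289 = 13872.
  From (x_2, y_2) = (167041, 13872): x_3 = 289·167041 + 145·24·13872 = 96549409; y_3 = 289·13872 + 24·167041 = 8017992.
  From (x_3, y_3) = (96549409, 8017992): x_4 = 289·96549409 + 145·24·8017992 = 55805391361; y_4 = 289·8017992 + 24·96549409 = 4634385504.
Step 3: Verify x_4² - 145·y_4² = 3114241704954373432321 - 3114241704954373432320 = 1 (should be 1). ✓

(x_1, y_1) = (289, 24); (x_4, y_4) = (55805391361, 4634385504).


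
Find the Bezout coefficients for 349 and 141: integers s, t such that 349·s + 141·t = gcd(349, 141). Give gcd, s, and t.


Euclidean algorithm on (349, 141) — divide until remainder is 0:
  349 = 2 · 141 + 67
  141 = 2 · 67 + 7
  67 = 9 · 7 + 4
  7 = 1 · 4 + 3
  4 = 1 · 3 + 1
  3 = 3 · 1 + 0
gcd(349, 141) = 1.
Track Bezout coefficients alongside the remainders: start with r₀ = 349 = a·1 + b·0 (s = 1, t = 0) and r₁ = 141 = a·0 + b·1 (s = 0, t = 1); each new remainder r_{k+1} = r_{k-1} − q_k·r_k inherits s_{k+1} = s_{k-1} − q_k·s_k, t_{k+1} = t_{k-1} − q_k·t_k, so r_k = a·s_k + b·t_k at every step:
  q = 2: r = 67, s = 1 − 2·0 = 1, t = 0 − 2·1 = -2  (check: 349·1 + 141·(-2) = 67)
  q = 2: r = 7, s = 0 − 2·1 = -2, t = 1 − 2·(-2) = 5  (check: 349·(-2) + 141·5 = 7)
  q = 9: r = 4, s = 1 − 9·(-2) = 19, t = -2 − 9·5 = -47  (check: 349·19 + 141·(-47) = 4)
  q = 1: r = 3, s = -2 − 1·19 = -21, t = 5 − 1·(-47) = 52  (check: 349·(-21) + 141·52 = 3)
  q = 1: r = 1, s = 19 − 1·(-21) = 40, t = -47 − 1·52 = -99  (check: 349·40 + 141·(-99) = 1)
The row with r = 1 (the gcd) gives the Bezout coefficients s = 40, t = -99.
Result: 349 · (40) + 141 · (-99) = 1.

gcd(349, 141) = 1; s = 40, t = -99 (check: 349·40 + 141·(-99) = 1).


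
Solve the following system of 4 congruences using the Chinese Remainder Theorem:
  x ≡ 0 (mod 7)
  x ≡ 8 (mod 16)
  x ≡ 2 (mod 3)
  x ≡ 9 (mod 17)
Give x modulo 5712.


Product of moduli M = 7 · 16 · 3 · 17 = 5712.
Merge one congruence at a time:
  Start: x ≡ 0 (mod 7).
  Combine with x ≡ 8 (mod 16); new modulus lcm = 112.
    Write x = 0 + 7·t and substitute into x ≡ 8 (mod 16): 7·t ≡ 8 − 0 = 8 (mod 16).
    The inverse of 7 mod 16 is 7 (since 7·7 = 49 = 3·16 + 1), so t ≡ 7·8 = 56 ≡ 8 (mod 16).
    Then x = 0 + 7·8 = 56, valid modulo lcm(7, 16) = 112: x ≡ 56 (mod 112).
  Combine with x ≡ 2 (mod 3); new modulus lcm = 336.
    Write x = 56 + 112·t and substitute into x ≡ 2 (mod 3): 112·t ≡ 2 − 56 = -54 (mod 3).
    Reduce coefficients mod 3: 1·t ≡ 0 (mod 3).
    So t ≡ 0 (mod 3).
    Then x = 56 + 112·0 = 56, valid modulo lcm(112, 3) = 336: x ≡ 56 (mod 336).
  Combine with x ≡ 9 (mod 17); new modulus lcm = 5712.
    Write x = 56 + 336·t and substitute into x ≡ 9 (mod 17): 336·t ≡ 9 − 56 = -47 (mod 17).
    Reduce coefficients mod 17: 13·t ≡ 4 (mod 17).
    The inverse of 13 mod 17 is 4 (since 13·4 = 52 = 3·17 + 1), so t ≡ 4·4 = 16 ≡ 16 (mod 17).
    Then x = 56 + 336·16 = 5432, valid modulo lcm(336, 17) = 5712: x ≡ 5432 (mod 5712).
Verify against each original: 5432 mod 7 = 0, 5432 mod 16 = 8, 5432 mod 3 = 2, 5432 mod 17 = 9.

x ≡ 5432 (mod 5712).


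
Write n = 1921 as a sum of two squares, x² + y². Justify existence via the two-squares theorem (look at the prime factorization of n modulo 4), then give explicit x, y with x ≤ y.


Step 1: Factor n = 1921 = 17 · 113.
Step 2: Check the mod-4 condition on each prime factor: 17 ≡ 1 (mod 4), exponent 1; 113 ≡ 1 (mod 4), exponent 1.
All primes ≡ 3 (mod 4) appear to even exponent (or don't appear), so by the two-squares theorem n IS expressible as a sum of two squares.
Step 3: Build a representation. Here n = 17 · 113 is a product of primes ≡ 1 (mod 4). Each prime p ≡ 1 (mod 4) is itself a sum of two squares; find a² by testing p − a² for a perfect square:
  17: 17 − 1² = 16 = 4² ⇒ 17 = 1² + 4².
  113: 113 − 1² = 112, 113 − 2² = 109, 113 − 3² = 104, 113 − 4² = 97, 113 − 5² = 88, 113 − 6² = 77, 113 − 7² = 64 = 8² ⇒ 113 = 7² + 8².
  Combine using the Brahmagupta–Fibonacci identity (a² + b²)(c² + d²) = (ac − bd)² + (ad + bc)² = (ac + bd)² + (ad − bc)²:
  17 · 113 = 1921: from (1² + 4²)(7² + 8²), take (1·7 − 4·8, 1·8 + 4·7) = (7 − 32, 8 + 28) = (-25, 36); dropping signs (only squares matter) gives (25, 36); check 25² + 36² = 625 + 1296 = 1921 ✓.
Step 4: Order so x ≤ y and verify: 25² + 36² = 625 + 1296 = 1921 = n. ✓

n = 1921 = 25² + 36² (one valid representation with x ≤ y).


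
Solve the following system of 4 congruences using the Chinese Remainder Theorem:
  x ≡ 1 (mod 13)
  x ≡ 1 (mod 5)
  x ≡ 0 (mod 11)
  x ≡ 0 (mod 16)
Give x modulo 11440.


Product of moduli M = 13 · 5 · 11 · 16 = 11440.
Merge one congruence at a time:
  Start: x ≡ 1 (mod 13).
  Combine with x ≡ 1 (mod 5); new modulus lcm = 65.
    Write x = 1 + 13·t and substitute into x ≡ 1 (mod 5): 13·t ≡ 1 − 1 = 0 (mod 5).
    Reduce coefficients mod 5: 3·t ≡ 0 (mod 5).
    The inverse of 3 mod 5 is 2 (since 3·2 = 6 = 1·5 + 1), so t ≡ 2·0 = 0 ≡ 0 (mod 5).
    Then x = 1 + 13·0 = 1, valid modulo lcm(13, 5) = 65: x ≡ 1 (mod 65).
  Combine with x ≡ 0 (mod 11); new modulus lcm = 715.
    Write x = 1 + 65·t and substitute into x ≡ 0 (mod 11): 65·t ≡ 0 − 1 = -1 (mod 11).
    Reduce coefficients mod 11: 10·t ≡ 10 (mod 11).
    The inverse of 10 mod 11 is 10 (since 10·10 = 100 = 9·11 + 1), so t ≡ 10·10 = 100 ≡ 1 (mod 11).
    Then x = 1 + 65·1 = 66, valid modulo lcm(65, 11) = 715: x ≡ 66 (mod 715).
  Combine with x ≡ 0 (mod 16); new modulus lcm = 11440.
    Write x = 66 + 715·t and substitute into x ≡ 0 (mod 16): 715·t ≡ 0 − 66 = -66 (mod 16).
    Reduce coefficients mod 16: 11·t ≡ 14 (mod 16).
    The inverse of 11 mod 16 is 3 (since 11·3 = 33 = 2·16 + 1), so t ≡ 3·14 = 42 ≡ 10 (mod 16).
    Then x = 66 + 715·10 = 7216, valid modulo lcm(715, 16) = 11440: x ≡ 7216 (mod 11440).
Verify against each original: 7216 mod 13 = 1, 7216 mod 5 = 1, 7216 mod 11 = 0, 7216 mod 16 = 0.

x ≡ 7216 (mod 11440).


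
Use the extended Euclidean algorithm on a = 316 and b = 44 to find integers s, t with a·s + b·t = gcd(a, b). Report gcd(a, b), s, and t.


Euclidean algorithm on (316, 44) — divide until remainder is 0:
  316 = 7 · 44 + 8
  44 = 5 · 8 + 4
  8 = 2 · 4 + 0
gcd(316, 44) = 4.
Track Bezout coefficients alongside the remainders: start with r₀ = 316 = a·1 + b·0 (s = 1, t = 0) and r₁ = 44 = a·0 + b·1 (s = 0, t = 1); each new remainder r_{k+1} = r_{k-1} − q_k·r_k inherits s_{k+1} = s_{k-1} − q_k·s_k, t_{k+1} = t_{k-1} − q_k·t_k, so r_k = a·s_k + b·t_k at every step:
  q = 7: r = 8, s = 1 − 7·0 = 1, t = 0 − 7·1 = -7  (check: 316·1 + 44·(-7) = 8)
  q = 5: r = 4, s = 0 − 5·1 = -5, t = 1 − 5·(-7) = 36  (check: 316·(-5) + 44·36 = 4)
The row with r = 4 (the gcd) gives the Bezout coefficients s = -5, t = 36.
Result: 316 · (-5) + 44 · (36) = 4.

gcd(316, 44) = 4; s = -5, t = 36 (check: 316·(-5) + 44·36 = 4).


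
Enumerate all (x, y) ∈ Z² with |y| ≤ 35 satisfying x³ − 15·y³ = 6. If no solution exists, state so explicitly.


The equation is x³ - 15y³ = 6. For fixed y, x³ = 15·y³ + 6, so a solution requires the RHS to be a perfect cube.
Strategy: iterate y from -35 to 35, compute RHS = 15·y³ + 6, and check whether it is a (positive or negative) perfect cube.
Check small values of y:
  y = 0: RHS = 6 is not a perfect cube.
  y = 1: RHS = 21 is not a perfect cube.
  y = -1: RHS = -9 is not a perfect cube.
  y = 2: RHS = 126 is not a perfect cube.
  y = -2: RHS = -114 is not a perfect cube.
  y = 3: RHS = 411 is not a perfect cube.
  y = -3: RHS = -399 is not a perfect cube.
Continuing the search up to |y| = 35 finds no solutions either.
No (x, y) in the scanned range satisfies the equation.

No integer solutions with |y| ≤ 35.


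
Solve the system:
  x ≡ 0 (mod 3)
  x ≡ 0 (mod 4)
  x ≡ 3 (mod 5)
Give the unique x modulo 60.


Moduli 3, 4, 5 are pairwise coprime; by CRT there is a unique solution modulo M = 3 · 4 · 5 = 60.
Solve pairwise, accumulating the modulus:
  Start with x ≡ 0 (mod 3).
  Combine with x ≡ 0 (mod 4): since gcd(3, 4) = 1, we get a unique residue mod 12.
    Write x = 0 + 3·t and substitute into x ≡ 0 (mod 4): 3·t ≡ 0 − 0 = 0 (mod 4).
    The inverse of 3 mod 4 is 3 (since 3·3 = 9 = 2·4 + 1), so t ≡ 3·0 = 0 ≡ 0 (mod 4).
    Then x = 0 + 3·0 = 0, valid modulo lcm(3, 4) = 12: x ≡ 0 (mod 12).
  Combine with x ≡ 3 (mod 5): since gcd(12, 5) = 1, we get a unique residue mod 60.
    Write x = 0 + 12·t and substitute into x ≡ 3 (mod 5): 12·t ≡ 3 − 0 = 3 (mod 5).
    Reduce coefficients mod 5: 2·t ≡ 3 (mod 5).
    The inverse of 2 mod 5 is 3 (since 2·3 = 6 = 1·5 + 1), so t ≡ 3·3 = 9 ≡ 4 (mod 5).
    Then x = 0 + 12·4 = 48, valid modulo lcm(12, 5) = 60: x ≡ 48 (mod 60).
Verify: 48 mod 3 = 0 ✓, 48 mod 4 = 0 ✓, 48 mod 5 = 3 ✓.

x ≡ 48 (mod 60).


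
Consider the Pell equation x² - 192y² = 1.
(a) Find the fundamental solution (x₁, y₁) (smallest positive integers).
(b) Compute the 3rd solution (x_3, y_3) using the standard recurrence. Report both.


Step 1: Find the fundamental solution (x₁, y₁) of x² - 192y² = 1.
  Expand √192 as a continued fraction. a₀ = ⌊√192⌋ = 13; iterate m_{k+1} = d_k·a_k − m_k, d_{k+1} = (192 − m_{k+1}²)/d_k, a_{k+1} = ⌊(a₀ + m_{k+1})/d_{k+1}⌋ (starting m₀ = 0, d₀ = 1), with convergents p_k = a_k·p_{k-1} + p_{k-2}, q_k = a_k·q_{k-1} + q_{k-2} (p₋₁ = 1, q₋₁ = 0):
  k = 0: a₀ = 13; p₀/q₀ = 13/1; p₀² − 192·q₀² = 169 − 192 = -23.
  k = 1: m = 13, d = 23, a = ⌊(13 + 13)/23⌋ = 1; p/q = (1·13 + 1)/(1·1 + 0) = 14/1; p² − 192·q² = 196 − 192 = 4.
  k = 2: m = 10, d = 4, a = ⌊(13 + 10)/4⌋ = 5; p/q = (5·14 + 13)/(5·1 + 1) = 83/6; p² − 192·q² = 6889 − 6912 = -23.
  k = 3: m = 10, d = 23, a = ⌊(13 + 10)/23⌋ = 1; p/q = (1·83 + 14)/(1·6 + 1) = 97/7; p² − 192·q² = 9409 − 9408 = 1.
  The first convergent with p² − 192·q² = 1 gives the fundamental solution (x₁, y₁) = (97, 7).
Step 2: Apply the recurrence (x_{n+1}, y_{n+1}) = (x₁x_n + 192y₁y_n, x₁y_n + y₁x_n) repeatedly.
  From (x_1, y_1) = (97, 7): x_2 = 97·97 + 192·7·7 = 18817; y_2 = 97·7 + 7·97 = 1358.
  From (x_2, y_2) = (18817, 1358): x_3 = 97·18817 + 192·7·1358 = 3650401; y_3 = 97·1358 + 7·18817 = 263445.
Step 3: Verify x_3² - 192·y_3² = 13325427460801 - 13325427460800 = 1 (should be 1). ✓

(x_1, y_1) = (97, 7); (x_3, y_3) = (3650401, 263445).


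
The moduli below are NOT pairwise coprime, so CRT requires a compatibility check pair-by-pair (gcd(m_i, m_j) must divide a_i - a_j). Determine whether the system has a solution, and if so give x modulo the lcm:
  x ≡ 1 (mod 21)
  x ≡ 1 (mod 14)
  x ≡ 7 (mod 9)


Moduli 21, 14, 9 are not pairwise coprime, so CRT works modulo lcm(m_i) when all pairwise compatibility conditions hold.
Pairwise compatibility: gcd(m_i, m_j) must divide a_i - a_j for every pair.
Merge one congruence at a time:
  Start: x ≡ 1 (mod 21).
  Combine with x ≡ 1 (mod 14): gcd(21, 14) = 7; 1 - 1 = 0, which IS divisible by 7, so compatible.
    Write x = 1 + 21·t and substitute into x ≡ 1 (mod 14): 21·t ≡ 1 − 1 = 0 (mod 14).
    Divide the congruence (and modulus) by g = 7: 3·t ≡ 0 (mod 2).
    Reduce coefficients mod 2: 1·t ≡ 0 (mod 2).
    So t ≡ 0 (mod 2).
    Then x = 1 + 21·0 = 1, valid modulo lcm(21, 14) = 42: x ≡ 1 (mod 42).
  Combine with x ≡ 7 (mod 9): gcd(42, 9) = 3; 7 - 1 = 6, which IS divisible by 3, so compatible.
    Write x = 1 + 42·t and substitute into x ≡ 7 (mod 9): 42·t ≡ 7 − 1 = 6 (mod 9).
    Divide the congruence (and modulus) by g = 3: 14·t ≡ 2 (mod 3).
    Reduce coefficients mod 3: 2·t ≡ 2 (mod 3).
    The inverse of 2 mod 3 is 2 (since 2·2 = 4 = 1·3 + 1), so t ≡ 2·2 = 4 ≡ 1 (mod 3).
    Then x = 1 + 42·1 = 43, valid modulo lcm(42, 9) = 126: x ≡ 43 (mod 126).
Verify: 43 mod 21 = 1, 43 mod 14 = 1, 43 mod 9 = 7.

x ≡ 43 (mod 126).


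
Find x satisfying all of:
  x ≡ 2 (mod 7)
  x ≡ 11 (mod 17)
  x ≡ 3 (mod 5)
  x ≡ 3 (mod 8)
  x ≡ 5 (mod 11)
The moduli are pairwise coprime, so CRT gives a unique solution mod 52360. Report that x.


Product of moduli M = 7 · 17 · 5 · 8 · 11 = 52360.
Merge one congruence at a time:
  Start: x ≡ 2 (mod 7).
  Combine with x ≡ 11 (mod 17); new modulus lcm = 119.
    Write x = 2 + 7·t and substitute into x ≡ 11 (mod 17): 7·t ≡ 11 − 2 = 9 (mod 17).
    The inverse of 7 mod 17 is 5 (since 7·5 = 35 = 2·17 + 1), so t ≡ 5·9 = 45 ≡ 11 (mod 17).
    Then x = 2 + 7·11 = 79, valid modulo lcm(7, 17) = 119: x ≡ 79 (mod 119).
  Combine with x ≡ 3 (mod 5); new modulus lcm = 595.
    Write x = 79 + 119·t and substitute into x ≡ 3 (mod 5): 119·t ≡ 3 − 79 = -76 (mod 5).
    Reduce coefficients mod 5: 4·t ≡ 4 (mod 5).
    The inverse of 4 mod 5 is 4 (since 4·4 = 16 = 3·5 + 1), so t ≡ 4·4 = 16 ≡ 1 (mod 5).
    Then x = 79 + 119·1 = 198, valid modulo lcm(119, 5) = 595: x ≡ 198 (mod 595).
  Combine with x ≡ 3 (mod 8); new modulus lcm = 4760.
    Write x = 198 + 595·t and substitute into x ≡ 3 (mod 8): 595·t ≡ 3 − 198 = -195 (mod 8).
    Reduce coefficients mod 8: 3·t ≡ 5 (mod 8).
    The inverse of 3 mod 8 is 3 (since 3·3 = 9 = 1·8 + 1), so t ≡ 3·5 = 15 ≡ 7 (mod 8).
    Then x = 198 + 595·7 = 4363, valid modulo lcm(595, 8) = 4760: x ≡ 4363 (mod 4760).
  Combine with x ≡ 5 (mod 11); new modulus lcm = 52360.
    Write x = 4363 + 4760·t and substitute into x ≡ 5 (mod 11): 4760·t ≡ 5 − 4363 = -4358 (mod 11).
    Reduce coefficients mod 11: 8·t ≡ 9 (mod 11).
    The inverse of 8 mod 11 is 7 (since 8·7 = 56 = 5·11 + 1), so t ≡ 7·9 = 63 ≡ 8 (mod 11).
    Then x = 4363 + 4760·8 = 42443, valid modulo lcm(4760, 11) = 52360: x ≡ 42443 (mod 52360).
Verify against each original: 42443 mod 7 = 2, 42443 mod 17 = 11, 42443 mod 5 = 3, 42443 mod 8 = 3, 42443 mod 11 = 5.

x ≡ 42443 (mod 52360).


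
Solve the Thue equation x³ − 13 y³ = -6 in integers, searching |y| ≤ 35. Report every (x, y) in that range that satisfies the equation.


The equation is x³ - 13y³ = -6. For fixed y, x³ = 13·y³ − 6, so a solution requires the RHS to be a perfect cube.
Strategy: iterate y from -35 to 35, compute RHS = 13·y³ − 6, and check whether it is a (positive or negative) perfect cube.
Check small values of y:
  y = 0: RHS = -6 is not a perfect cube.
  y = 1: RHS = 7 is not a perfect cube.
  y = -1: RHS = -19 is not a perfect cube.
  y = 2: RHS = 98 is not a perfect cube.
  y = -2: RHS = -110 is not a perfect cube.
  y = 3: RHS = 345 is not a perfect cube.
  y = -3: RHS = -357 is not a perfect cube.
Continuing the search up to |y| = 35 finds no solutions either.
No (x, y) in the scanned range satisfies the equation.

No integer solutions with |y| ≤ 35.


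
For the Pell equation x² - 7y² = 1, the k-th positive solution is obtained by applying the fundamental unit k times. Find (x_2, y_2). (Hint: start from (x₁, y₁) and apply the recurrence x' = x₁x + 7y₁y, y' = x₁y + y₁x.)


Step 1: Find the fundamental solution (x₁, y₁) of x² - 7y² = 1.
  Expand √7 as a continued fraction. a₀ = ⌊√7⌋ = 2; iterate m_{k+1} = d_k·a_k − m_k, d_{k+1} = (7 − m_{k+1}²)/d_k, a_{k+1} = ⌊(a₀ + m_{k+1})/d_{k+1}⌋ (starting m₀ = 0, d₀ = 1), with convergents p_k = a_k·p_{k-1} + p_{k-2}, q_k = a_k·q_{k-1} + q_{k-2} (p₋₁ = 1, q₋₁ = 0):
  k = 0: a₀ = 2; p₀/q₀ = 2/1; p₀² − 7·q₀² = 4 − 7 = -3.
  k = 1: m = 2, d = 3, a = ⌊(2 + 2)/3⌋ = 1; p/q = (1·2 + 1)/(1·1 + 0) = 3/1; p² − 7·q² = 9 − 7 = 2.
  k = 2: m = 1, d = 2, a = ⌊(2 + 1)/2⌋ = 1; p/q = (1·3 + 2)/(1·1 + 1) = 5/2; p² − 7·q² = 25 − 28 = -3.
  k = 3: m = 1, d = 3, a = ⌊(2 + 1)/3⌋ = 1; p/q = (1·5 + 3)/(1·2 + 1) = 8/3; p² − 7·q² = 64 − 63 = 1.
  The first convergent with p² − 7·q² = 1 gives the fundamental solution (x₁, y₁) = (8, 3).
Step 2: Apply the recurrence (x_{n+1}, y_{n+1}) = (x₁x_n + 7y₁y_n, x₁y_n + y₁x_n) repeatedly.
  From (x_1, y_1) = (8, 3): x_2 = 8·8 + 7·3·3 = 127; y_2 = 8·3 + 3·8 = 48.
Step 3: Verify x_2² - 7·y_2² = 16129 - 16128 = 1 (should be 1). ✓

(x_1, y_1) = (8, 3); (x_2, y_2) = (127, 48).


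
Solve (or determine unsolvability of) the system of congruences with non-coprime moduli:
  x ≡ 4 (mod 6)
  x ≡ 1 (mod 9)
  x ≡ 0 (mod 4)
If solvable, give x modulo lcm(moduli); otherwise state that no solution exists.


Moduli 6, 9, 4 are not pairwise coprime, so CRT works modulo lcm(m_i) when all pairwise compatibility conditions hold.
Pairwise compatibility: gcd(m_i, m_j) must divide a_i - a_j for every pair.
Merge one congruence at a time:
  Start: x ≡ 4 (mod 6).
  Combine with x ≡ 1 (mod 9): gcd(6, 9) = 3; 1 - 4 = -3, which IS divisible by 3, so compatible.
    Write x = 4 + 6·t and substitute into x ≡ 1 (mod 9): 6·t ≡ 1 − 4 = -3 (mod 9).
    Divide the congruence (and modulus) by g = 3: 2·t ≡ -1 (mod 3).
    Reduce coefficients mod 3: 2·t ≡ 2 (mod 3).
    The inverse of 2 mod 3 is 2 (since 2·2 = 4 = 1·3 + 1), so t ≡ 2·2 = 4 ≡ 1 (mod 3).
    Then x = 4 + 6·1 = 10, valid modulo lcm(6, 9) = 18: x ≡ 10 (mod 18).
  Combine with x ≡ 0 (mod 4): gcd(18, 4) = 2; 0 - 10 = -10, which IS divisible by 2, so compatible.
    Write x = 10 + 18·t and substitute into x ≡ 0 (mod 4): 18·t ≡ 0 − 10 = -10 (mod 4).
    Divide the congruence (and modulus) by g = 2: 9·t ≡ -5 (mod 2).
    Reduce coefficients mod 2: 1·t ≡ 1 (mod 2).
    So t ≡ 1 (mod 2).
    Then x = 10 + 18·1 = 28, valid modulo lcm(18, 4) = 36: x ≡ 28 (mod 36).
Verify: 28 mod 6 = 4, 28 mod 9 = 1, 28 mod 4 = 0.

x ≡ 28 (mod 36).


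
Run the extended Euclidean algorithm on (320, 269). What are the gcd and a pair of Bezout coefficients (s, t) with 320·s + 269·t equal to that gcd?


Euclidean algorithm on (320, 269) — divide until remainder is 0:
  320 = 1 · 269 + 51
  269 = 5 · 51 + 14
  51 = 3 · 14 + 9
  14 = 1 · 9 + 5
  9 = 1 · 5 + 4
  5 = 1 · 4 + 1
  4 = 4 · 1 + 0
gcd(320, 269) = 1.
Track Bezout coefficients alongside the remainders: start with r₀ = 320 = a·1 + b·0 (s = 1, t = 0) and r₁ = 269 = a·0 + b·1 (s = 0, t = 1); each new remainder r_{k+1} = r_{k-1} − q_k·r_k inherits s_{k+1} = s_{k-1} − q_k·s_k, t_{k+1} = t_{k-1} − q_k·t_k, so r_k = a·s_k + b·t_k at every step:
  q = 1: r = 51, s = 1 − 1·0 = 1, t = 0 − 1·1 = -1  (check: 320·1 + 269·(-1) = 51)
  q = 5: r = 14, s = 0 − 5·1 = -5, t = 1 − 5·(-1) = 6  (check: 320·(-5) + 269·6 = 14)
  q = 3: r = 9, s = 1 − 3·(-5) = 16, t = -1 − 3·6 = -19  (check: 320·16 + 269·(-19) = 9)
  q = 1: r = 5, s = -5 − 1·16 = -21, t = 6 − 1·(-19) = 25  (check: 320·(-21) + 269·25 = 5)
  q = 1: r = 4, s = 16 − 1·(-21) = 37, t = -19 − 1·25 = -44  (check: 320·37 + 269·(-44) = 4)
  q = 1: r = 1, s = -21 − 1·37 = -58, t = 25 − 1·(-44) = 69  (check: 320·(-58) + 269·69 = 1)
The row with r = 1 (the gcd) gives the Bezout coefficients s = -58, t = 69.
Result: 320 · (-58) + 269 · (69) = 1.

gcd(320, 269) = 1; s = -58, t = 69 (check: 320·(-58) + 269·69 = 1).


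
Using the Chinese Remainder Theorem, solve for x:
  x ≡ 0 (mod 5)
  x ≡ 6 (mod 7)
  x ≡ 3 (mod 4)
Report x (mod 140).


Moduli 5, 7, 4 are pairwise coprime; by CRT there is a unique solution modulo M = 5 · 7 · 4 = 140.
Solve pairwise, accumulating the modulus:
  Start with x ≡ 0 (mod 5).
  Combine with x ≡ 6 (mod 7): since gcd(5, 7) = 1, we get a unique residue mod 35.
    Write x = 0 + 5·t and substitute into x ≡ 6 (mod 7): 5·t ≡ 6 − 0 = 6 (mod 7).
    The inverse of 5 mod 7 is 3 (since 5·3 = 15 = 2·7 + 1), so t ≡ 3·6 = 18 ≡ 4 (mod 7).
    Then x = 0 + 5·4 = 20, valid modulo lcm(5, 7) = 35: x ≡ 20 (mod 35).
  Combine with x ≡ 3 (mod 4): since gcd(35, 4) = 1, we get a unique residue mod 140.
    Write x = 20 + 35·t and substitute into x ≡ 3 (mod 4): 35·t ≡ 3 − 20 = -17 (mod 4).
    Reduce coefficients mod 4: 3·t ≡ 3 (mod 4).
    The inverse of 3 mod 4 is 3 (since 3·3 = 9 = 2·4 + 1), so t ≡ 3·3 = 9 ≡ 1 (mod 4).
    Then x = 20 + 35·1 = 55, valid modulo lcm(35, 4) = 140: x ≡ 55 (mod 140).
Verify: 55 mod 5 = 0 ✓, 55 mod 7 = 6 ✓, 55 mod 4 = 3 ✓.

x ≡ 55 (mod 140).


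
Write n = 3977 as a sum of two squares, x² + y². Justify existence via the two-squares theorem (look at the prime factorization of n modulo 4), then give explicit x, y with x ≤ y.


Step 1: Factor n = 3977 = 41 · 97.
Step 2: Check the mod-4 condition on each prime factor: 41 ≡ 1 (mod 4), exponent 1; 97 ≡ 1 (mod 4), exponent 1.
All primes ≡ 3 (mod 4) appear to even exponent (or don't appear), so by the two-squares theorem n IS expressible as a sum of two squares.
Step 3: Build a representation. Here n = 41 · 97 is a product of primes ≡ 1 (mod 4). Each prime p ≡ 1 (mod 4) is itself a sum of two squares; find a² by testing p − a² for a perfect square:
  41: 41 − 1² = 40, 41 − 2² = 37, 41 − 3² = 32, 41 − 4² = 25 = 5² ⇒ 41 = 4² + 5².
  97: 97 − 1² = 96, 97 − 2² = 93, 97 − 3² = 88, 97 − 4² = 81 = 9² ⇒ 97 = 4² + 9².
  Combine using the Brahmagupta–Fibonacci identity (a² + b²)(c² + d²) = (ac − bd)² + (ad + bc)² = (ac + bd)² + (ad − bc)²:
  41 · 97 = 3977: from (4² + 5²)(4² + 9²), take (4·4 − 5·9, 4·9 + 5·4) = (16 − 45, 36 + 20) = (-29, 56); dropping signs (only squares matter) gives (29, 56); check 29² + 56² = 841 + 3136 = 3977 ✓.
Step 4: Order so x ≤ y and verify: 29² + 56² = 841 + 3136 = 3977 = n. ✓

n = 3977 = 29² + 56² (one valid representation with x ≤ y).


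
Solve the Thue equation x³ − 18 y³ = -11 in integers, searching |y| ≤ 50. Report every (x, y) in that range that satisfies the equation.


The equation is x³ - 18y³ = -11. For fixed y, x³ = 18·y³ − 11, so a solution requires the RHS to be a perfect cube.
Strategy: iterate y from -50 to 50, compute RHS = 18·y³ − 11, and check whether it is a (positive or negative) perfect cube.
Check small values of y:
  y = 0: RHS = -11 is not a perfect cube.
  y = 1: RHS = 7 is not a perfect cube.
  y = -1: RHS = -29 is not a perfect cube.
  y = 2: RHS = 133 is not a perfect cube.
  y = -2: RHS = -155 is not a perfect cube.
  y = 3: RHS = 475 is not a perfect cube.
  y = -3: RHS = -497 is not a perfect cube.
Continuing the search up to |y| = 50 finds no solutions either.
No (x, y) in the scanned range satisfies the equation.

No integer solutions with |y| ≤ 50.


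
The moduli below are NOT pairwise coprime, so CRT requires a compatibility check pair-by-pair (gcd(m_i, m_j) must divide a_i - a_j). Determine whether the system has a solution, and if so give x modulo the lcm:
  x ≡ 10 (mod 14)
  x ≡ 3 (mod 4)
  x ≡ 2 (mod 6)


Moduli 14, 4, 6 are not pairwise coprime, so CRT works modulo lcm(m_i) when all pairwise compatibility conditions hold.
Pairwise compatibility: gcd(m_i, m_j) must divide a_i - a_j for every pair.
Merge one congruence at a time:
  Start: x ≡ 10 (mod 14).
  Combine with x ≡ 3 (mod 4): gcd(14, 4) = 2, and 3 - 10 = -7 is NOT divisible by 2.
    ⇒ system is inconsistent (no integer solution).

No solution (the system is inconsistent).


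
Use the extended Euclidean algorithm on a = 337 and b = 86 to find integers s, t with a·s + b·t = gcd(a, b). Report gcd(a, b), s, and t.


Euclidean algorithm on (337, 86) — divide until remainder is 0:
  337 = 3 · 86 + 79
  86 = 1 · 79 + 7
  79 = 11 · 7 + 2
  7 = 3 · 2 + 1
  2 = 2 · 1 + 0
gcd(337, 86) = 1.
Track Bezout coefficients alongside the remainders: start with r₀ = 337 = a·1 + b·0 (s = 1, t = 0) and r₁ = 86 = a·0 + b·1 (s = 0, t = 1); each new remainder r_{k+1} = r_{k-1} − q_k·r_k inherits s_{k+1} = s_{k-1} − q_k·s_k, t_{k+1} = t_{k-1} − q_k·t_k, so r_k = a·s_k + b·t_k at every step:
  q = 3: r = 79, s = 1 − 3·0 = 1, t = 0 − 3·1 = -3  (check: 337·1 + 86·(-3) = 79)
  q = 1: r = 7, s = 0 − 1·1 = -1, t = 1 − 1·(-3) = 4  (check: 337·(-1) + 86·4 = 7)
  q = 11: r = 2, s = 1 − 11·(-1) = 12, t = -3 − 11·4 = -47  (check: 337·12 + 86·(-47) = 2)
  q = 3: r = 1, s = -1 − 3·12 = -37, t = 4 − 3·(-47) = 145  (check: 337·(-37) + 86·145 = 1)
The row with r = 1 (the gcd) gives the Bezout coefficients s = -37, t = 145.
Result: 337 · (-37) + 86 · (145) = 1.

gcd(337, 86) = 1; s = -37, t = 145 (check: 337·(-37) + 86·145 = 1).


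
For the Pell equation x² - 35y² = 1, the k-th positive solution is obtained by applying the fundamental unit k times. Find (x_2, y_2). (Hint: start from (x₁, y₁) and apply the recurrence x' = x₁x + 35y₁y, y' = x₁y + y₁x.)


Step 1: Find the fundamental solution (x₁, y₁) of x² - 35y² = 1.
  Expand √35 as a continued fraction. a₀ = ⌊√35⌋ = 5; iterate m_{k+1} = d_k·a_k − m_k, d_{k+1} = (35 − m_{k+1}²)/d_k, a_{k+1} = ⌊(a₀ + m_{k+1})/d_{k+1}⌋ (starting m₀ = 0, d₀ = 1), with convergents p_k = a_k·p_{k-1} + p_{k-2}, q_k = a_k·q_{k-1} + q_{k-2} (p₋₁ = 1, q₋₁ = 0):
  k = 0: a₀ = 5; p₀/q₀ = 5/1; p₀² − 35·q₀² = 25 − 35 = -10.
  k = 1: m = 5, d = 10, a = ⌊(5 + 5)/10⌋ = 1; p/q = (1·5 + 1)/(1·1 + 0) = 6/1; p² − 35·q² = 36 − 35 = 1.
  The first convergent with p² − 35·q² = 1 gives the fundamental solution (x₁, y₁) = (6, 1).
Step 2: Apply the recurrence (x_{n+1}, y_{n+1}) = (x₁x_n + 35y₁y_n, x₁y_n + y₁x_n) repeatedly.
  From (x_1, y_1) = (6, 1): x_2 = 6·6 + 35·1·1 = 71; y_2 = 6·1 + 1·6 = 12.
Step 3: Verify x_2² - 35·y_2² = 5041 - 5040 = 1 (should be 1). ✓

(x_1, y_1) = (6, 1); (x_2, y_2) = (71, 12).


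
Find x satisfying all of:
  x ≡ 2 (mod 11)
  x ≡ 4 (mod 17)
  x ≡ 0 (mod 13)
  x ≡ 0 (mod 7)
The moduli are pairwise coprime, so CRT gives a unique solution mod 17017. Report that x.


Product of moduli M = 11 · 17 · 13 · 7 = 17017.
Merge one congruence at a time:
  Start: x ≡ 2 (mod 11).
  Combine with x ≡ 4 (mod 17); new modulus lcm = 187.
    Write x = 2 + 11·t and substitute into x ≡ 4 (mod 17): 11·t ≡ 4 − 2 = 2 (mod 17).
    The inverse of 11 mod 17 is 14 (since 11·14 = 154 = 9·17 + 1), so t ≡ 14·2 = 28 ≡ 11 (mod 17).
    Then x = 2 + 11·11 = 123, valid modulo lcm(11, 17) = 187: x ≡ 123 (mod 187).
  Combine with x ≡ 0 (mod 13); new modulus lcm = 2431.
    Write x = 123 + 187·t and substitute into x ≡ 0 (mod 13): 187·t ≡ 0 − 123 = -123 (mod 13).
    Reduce coefficients mod 13: 5·t ≡ 7 (mod 13).
    The inverse of 5 mod 13 is 8 (since 5·8 = 40 = 3·13 + 1), so t ≡ 8·7 = 56 ≡ 4 (mod 13).
    Then x = 123 + 187·4 = 871, valid modulo lcm(187, 13) = 2431: x ≡ 871 (mod 2431).
  Combine with x ≡ 0 (mod 7); new modulus lcm = 17017.
    Write x = 871 + 2431·t and substitute into x ≡ 0 (mod 7): 2431·t ≡ 0 − 871 = -871 (mod 7).
    Reduce coefficients mod 7: 2·t ≡ 4 (mod 7).
    The inverse of 2 mod 7 is 4 (since 2·4 = 8 = 1·7 + 1), so t ≡ 4·4 = 16 ≡ 2 (mod 7).
    Then x = 871 + 2431·2 = 5733, valid modulo lcm(2431, 7) = 17017: x ≡ 5733 (mod 17017).
Verify against each original: 5733 mod 11 = 2, 5733 mod 17 = 4, 5733 mod 13 = 0, 5733 mod 7 = 0.

x ≡ 5733 (mod 17017).


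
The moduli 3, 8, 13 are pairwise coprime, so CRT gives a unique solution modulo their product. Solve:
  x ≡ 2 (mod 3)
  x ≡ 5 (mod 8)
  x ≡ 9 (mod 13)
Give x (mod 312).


Moduli 3, 8, 13 are pairwise coprime; by CRT there is a unique solution modulo M = 3 · 8 · 13 = 312.
Solve pairwise, accumulating the modulus:
  Start with x ≡ 2 (mod 3).
  Combine with x ≡ 5 (mod 8): since gcd(3, 8) = 1, we get a unique residue mod 24.
    Write x = 2 + 3·t and substitute into x ≡ 5 (mod 8): 3·t ≡ 5 − 2 = 3 (mod 8).
    The inverse of 3 mod 8 is 3 (since 3·3 = 9 = 1·8 + 1), so t ≡ 3·3 = 9 ≡ 1 (mod 8).
    Then x = 2 + 3·1 = 5, valid modulo lcm(3, 8) = 24: x ≡ 5 (mod 24).
  Combine with x ≡ 9 (mod 13): since gcd(24, 13) = 1, we get a unique residue mod 312.
    Write x = 5 + 24·t and substitute into x ≡ 9 (mod 13): 24·t ≡ 9 − 5 = 4 (mod 13).
    Reduce coefficients mod 13: 11·t ≡ 4 (mod 13).
    The inverse of 11 mod 13 is 6 (since 11·6 = 66 = 5·13 + 1), so t ≡ 6·4 = 24 ≡ 11 (mod 13).
    Then x = 5 + 24·11 = 269, valid modulo lcm(24, 13) = 312: x ≡ 269 (mod 312).
Verify: 269 mod 3 = 2 ✓, 269 mod 8 = 5 ✓, 269 mod 13 = 9 ✓.

x ≡ 269 (mod 312).
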